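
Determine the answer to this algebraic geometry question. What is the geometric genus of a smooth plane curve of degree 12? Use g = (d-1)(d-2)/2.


Using the genus formula for smooth plane curves:
g = (d-1)(d-2)/2
g = (12-1)(12-2)/2
g = 11*10/2
g = 110/2 = 55

55


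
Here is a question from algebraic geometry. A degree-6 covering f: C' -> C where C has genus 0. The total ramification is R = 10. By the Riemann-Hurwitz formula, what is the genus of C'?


Riemann-Hurwitz formula: 2g' - 2 = d(2g - 2) + R
Given: d = 6, g = 0, R = 10
2g' - 2 = 6*(2*0 - 2) + 10
2g' - 2 = 6*(-2) + 10
2g' - 2 = -12 + 10 = -2
2g' = 0
g' = 0

0


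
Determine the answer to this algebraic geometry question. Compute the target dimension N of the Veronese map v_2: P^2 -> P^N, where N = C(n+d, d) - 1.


The Veronese embedding v_d: P^n -> P^N maps each point to all
degree-d monomials in n+1 homogeneous coordinates.
N = C(n+d, d) - 1
N = C(2+2, 2) - 1
N = C(4, 2) - 1
C(4, 2) = 6
N = 6 - 1 = 5

5


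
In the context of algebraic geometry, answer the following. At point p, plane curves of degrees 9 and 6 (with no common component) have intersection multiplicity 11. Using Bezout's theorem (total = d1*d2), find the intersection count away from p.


By Bezout's theorem, the total intersection number is d1 * d2.
Total = 9 * 6 = 54
Intersection multiplicity at p = 11
Remaining intersections = 54 - 11 = 43

43


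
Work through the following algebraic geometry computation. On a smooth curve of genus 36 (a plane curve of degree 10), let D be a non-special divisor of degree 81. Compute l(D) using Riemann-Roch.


First, compute the genus of a smooth plane curve of degree 10:
g = (d-1)(d-2)/2 = (10-1)(10-2)/2 = 36
For a non-special divisor D (i.e., h^1(D) = 0), Riemann-Roch gives:
l(D) = deg(D) - g + 1
Since deg(D) = 81 >= 2g - 1 = 71, D is non-special.
l(D) = 81 - 36 + 1 = 46

46


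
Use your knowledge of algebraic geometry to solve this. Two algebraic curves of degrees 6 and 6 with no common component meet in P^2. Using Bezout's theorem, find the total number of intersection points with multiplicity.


Bezout's theorem states the intersection count equals the product of degrees.
Intersection count = 6 * 6 = 36

36


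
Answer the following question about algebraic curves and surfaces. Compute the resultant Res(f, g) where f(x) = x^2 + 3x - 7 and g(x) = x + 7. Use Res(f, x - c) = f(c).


For Res(f, x - c), we evaluate f at x = c.
f(-7) = (-7)^2 + 3*(-7) - 7
= 49 - 21 - 7
= 28 - 7 = 21
Res(f, g) = 21

21


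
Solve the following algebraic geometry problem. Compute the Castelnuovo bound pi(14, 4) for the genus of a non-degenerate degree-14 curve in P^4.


Castelnuovo's bound: write d - 1 = m(r-1) + epsilon with 0 <= epsilon < r-1.
d - 1 = 14 - 1 = 13
r - 1 = 4 - 1 = 3
13 = 4*3 + 1, so m = 4, epsilon = 1
pi(d, r) = m(m-1)(r-1)/2 + m*epsilon
= 4*3*3/2 + 4*1
= 36/2 + 4
= 18 + 4 = 22

22


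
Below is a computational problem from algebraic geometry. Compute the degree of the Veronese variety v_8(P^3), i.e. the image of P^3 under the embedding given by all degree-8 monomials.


The Veronese variety v_8(P^3) has degree d^r.
d^r = 8^3 = 512

512


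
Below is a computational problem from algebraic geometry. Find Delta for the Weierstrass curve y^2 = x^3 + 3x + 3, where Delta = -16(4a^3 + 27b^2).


Compute each component:
4a^3 = 4*3^3 = 4*27 = 108
27b^2 = 27*3^2 = 27*9 = 243
4a^3 + 27b^2 = 108 + 243 = 351
Delta = -16*351 = -5616

-5616


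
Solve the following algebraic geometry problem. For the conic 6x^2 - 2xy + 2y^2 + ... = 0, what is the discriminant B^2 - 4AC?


The discriminant of a conic Ax^2 + Bxy + Cy^2 + ... = 0 is B^2 - 4AC.
B^2 = (-2)^2 = 4
4AC = 4*6*2 = 48
Discriminant = 4 - 48 = -44

-44


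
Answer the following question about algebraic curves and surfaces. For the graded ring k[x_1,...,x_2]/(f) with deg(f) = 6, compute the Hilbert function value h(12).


For R = k[x_1,...,x_n]/(f) with f homogeneous of degree e:
The Hilbert series is (1 - t^e)/(1 - t)^n.
So h(d) = C(d+n-1, n-1) - C(d-e+n-1, n-1) for d >= e.
With n=2, e=6, d=12:
C(12+2-1, 2-1) = C(13, 1) = 13
C(12-6+2-1, 2-1) = C(7, 1) = 7
h(12) = 13 - 7 = 6

6


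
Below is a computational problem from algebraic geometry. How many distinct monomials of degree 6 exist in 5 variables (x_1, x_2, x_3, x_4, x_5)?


The number of degree-6 monomials in 5 variables is C(d+n-1, n-1).
= C(6+5-1, 5-1) = C(10, 4)
= 210

210


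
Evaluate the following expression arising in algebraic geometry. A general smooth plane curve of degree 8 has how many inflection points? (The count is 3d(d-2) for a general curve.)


For a general smooth plane curve C of degree d, the inflection points are
the intersection of C with its Hessian curve, which has degree 3(d-2).
By Bezout, the total intersection number is d * 3(d-2) = 8 * 18 = 144.
For a general curve every flex is ordinary, so each contributes
multiplicity 1 to C·Hess(C), and the number of distinct inflection
points is 3d(d-2).
Inflection points = 3*8*(8-2) = 3*8*6 = 144

144


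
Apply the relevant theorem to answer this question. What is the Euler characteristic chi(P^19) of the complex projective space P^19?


The complex projective space P^19 has one cell in each even real dimension 0, 2, ..., 38.
The cohomology groups are H^{2k}(P^19) = Z for k = 0,...,19, and 0 otherwise.
Euler characteristic = sum of Betti numbers = 1 per even-dimensional cohomology group.
chi(P^19) = 19 + 1 = 20

20


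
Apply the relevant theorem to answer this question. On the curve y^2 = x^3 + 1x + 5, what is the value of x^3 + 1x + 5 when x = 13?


Compute x^3 + 1x + 5 at x = 13:
x^3 = 13^3 = 2197
1*x = 1*13 = 13
Sum: 2197 + 13 + 5 = 2215

2215


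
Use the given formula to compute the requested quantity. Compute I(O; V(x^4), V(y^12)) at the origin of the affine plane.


The intersection multiplicity of V(x^a) and V(y^b) at the origin is:
I(O; V(x^4), V(y^12)) = dim_k(k[x,y]/(x^4, y^12))
A basis for k[x,y]/(x^4, y^12) is the set of monomials x^i * y^j
where 0 <= i < 4 and 0 <= j < 12.
The number of such monomials is 4 * 12 = 48

48


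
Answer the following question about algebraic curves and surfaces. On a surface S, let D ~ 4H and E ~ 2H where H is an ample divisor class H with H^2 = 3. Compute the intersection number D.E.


Using bilinearity of the intersection pairing on a surface S:
(aH).(bH) = ab * (H.H)
We have H^2 = 3.
D.E = (4H).(2H) = 4*2*3
= 8*3
= 24

24


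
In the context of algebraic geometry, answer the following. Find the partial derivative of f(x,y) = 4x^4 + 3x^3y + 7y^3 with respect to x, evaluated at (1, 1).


df/dx = 4*4*x^3 + 3*3*x^2*y
At (1,1): 4*4*1^3 + 3*3*1^2*1
= 16 + 9
= 25

25


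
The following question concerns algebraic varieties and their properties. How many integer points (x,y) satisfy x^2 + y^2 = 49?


Systematically check integer values of x where x^2 <= 49.
For each valid x, check if 49 - x^2 is a perfect square.
x=0: 49 - 0 = 49, sqrt = 7 (valid)
x=7: 49 - 49 = 0, sqrt = 0 (valid)
Total integer solutions found: 4

4


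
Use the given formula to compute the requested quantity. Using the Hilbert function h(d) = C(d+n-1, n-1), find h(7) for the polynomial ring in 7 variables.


The Hilbert function for the polynomial ring in 7 variables is:
h(d) = C(d+n-1, n-1)
h(7) = C(7+7-1, 7-1) = C(13, 6)
= 13! / (6! * 7!)
= 1716

1716


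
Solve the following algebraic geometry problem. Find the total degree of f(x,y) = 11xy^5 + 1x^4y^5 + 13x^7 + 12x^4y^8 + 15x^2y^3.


Examine each term for its total degree (sum of exponents).
  Term '11xy^5' has total degree 1+5 = 6.
  Term '1x^4y^5' has total degree 4+5 = 9.
  Term '13x^7' has total degree 7+0 = 7.
  Term '12x^4y^8' has total degree 4+8 = 12.
  Term '15x^2y^3' has total degree 2+3 = 5.
The maximum total degree among all terms is 12.

12


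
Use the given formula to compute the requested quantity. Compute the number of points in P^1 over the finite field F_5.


P^1(F_5) has (q^(n+1) - 1)/(q - 1) points.
= 5^1 + 5^0
= 5 + 1
= 6

6


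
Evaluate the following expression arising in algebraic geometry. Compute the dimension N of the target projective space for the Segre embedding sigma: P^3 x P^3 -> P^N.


The Segre embedding maps P^m x P^n into P^N via
all products of coordinates from each factor.
N = (m+1)(n+1) - 1
N = (3+1)(3+1) - 1
N = 4*4 - 1
N = 16 - 1 = 15

15


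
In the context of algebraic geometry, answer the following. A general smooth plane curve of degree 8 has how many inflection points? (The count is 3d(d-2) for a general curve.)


For a general smooth plane curve C of degree d, the inflection points are
the intersection of C with its Hessian curve, which has degree 3(d-2).
By Bezout, the total intersection number is d * 3(d-2) = 8 * 18 = 144.
For a general curve every flex is ordinary, so each contributes
multiplicity 1 to C·Hess(C), and the number of distinct inflection
points is 3d(d-2).
Inflection points = 3*8*(8-2) = 3*8*6 = 144

144


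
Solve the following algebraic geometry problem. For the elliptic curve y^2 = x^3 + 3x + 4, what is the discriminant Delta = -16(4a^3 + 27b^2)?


Compute each component:
4a^3 = 4*3^3 = 4*27 = 108
27b^2 = 27*4^2 = 27*16 = 432
4a^3 + 27b^2 = 108 + 432 = 540
Delta = -16*540 = -8640

-8640


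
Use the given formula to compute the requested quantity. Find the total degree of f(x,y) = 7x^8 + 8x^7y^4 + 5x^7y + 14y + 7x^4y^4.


Examine each term for its total degree (sum of exponents).
  Term '7x^8' has total degree 8+0 = 8.
  Term '8x^7y^4' has total degree 7+4 = 11.
  Term '5x^7y' has total degree 7+1 = 8.
  Term '14y' has total degree 0+1 = 1.
  Term '7x^4y^4' has total degree 4+4 = 8.
The maximum total degree among all terms is 11.

11


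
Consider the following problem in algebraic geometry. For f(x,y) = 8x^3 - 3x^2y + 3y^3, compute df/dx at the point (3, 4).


df/dx = 3*8*x^2 + 2*(-3)*x^1*y
At (3,4): 3*8*3^2 + 2*(-3)*3^1*4
= 216 - 72
= 144

144


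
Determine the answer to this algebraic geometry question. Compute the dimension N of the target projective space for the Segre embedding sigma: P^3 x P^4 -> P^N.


The Segre embedding maps P^m x P^n into P^N via
all products of coordinates from each factor.
N = (m+1)(n+1) - 1
N = (3+1)(4+1) - 1
N = 4*5 - 1
N = 20 - 1 = 19

19


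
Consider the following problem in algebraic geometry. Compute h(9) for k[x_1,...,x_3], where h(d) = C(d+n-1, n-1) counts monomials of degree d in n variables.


The Hilbert function for the polynomial ring in 3 variables is:
h(d) = C(d+n-1, n-1)
h(9) = C(9+3-1, 3-1) = C(11, 2)
= 11! / (2! * 9!)
= 55

55


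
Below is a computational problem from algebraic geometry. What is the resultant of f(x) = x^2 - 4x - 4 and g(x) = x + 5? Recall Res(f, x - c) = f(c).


For Res(f, x - c), we evaluate f at x = c.
f(-5) = (-5)^2 - 4*(-5) - 4
= 25 + 20 - 4
= 45 - 4 = 41
Res(f, g) = 41

41


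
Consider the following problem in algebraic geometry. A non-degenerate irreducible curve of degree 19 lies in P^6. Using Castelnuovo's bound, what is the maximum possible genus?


Castelnuovo's bound: write d - 1 = m(r-1) + epsilon with 0 <= epsilon < r-1.
d - 1 = 19 - 1 = 18
r - 1 = 6 - 1 = 5
18 = 3*5 + 3, so m = 3, epsilon = 3
pi(d, r) = m(m-1)(r-1)/2 + m*epsilon
= 3*2*5/2 + 3*3
= 30/2 + 9
= 15 + 9 = 24

24


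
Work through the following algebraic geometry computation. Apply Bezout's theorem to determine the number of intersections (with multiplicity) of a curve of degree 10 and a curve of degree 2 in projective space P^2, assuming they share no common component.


Bezout's theorem states the intersection count equals the product of degrees.
Intersection count = 10 * 2 = 20

20


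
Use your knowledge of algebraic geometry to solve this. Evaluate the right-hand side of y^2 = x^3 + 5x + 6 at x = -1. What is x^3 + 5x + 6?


Compute x^3 + 5x + 6 at x = -1:
x^3 = (-1)^3 = -1
5*x = 5*(-1) = -5
Sum: -1 - 5 + 6 = 0

0


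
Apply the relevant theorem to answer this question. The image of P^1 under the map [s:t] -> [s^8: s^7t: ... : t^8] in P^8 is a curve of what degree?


The rational normal curve in P^8 is the image of P^1 under the 8-uple Veronese.
A general hyperplane in P^8 pulls back to a degree-8 form on P^1, which has 8 zeros,
so the curve meets a general hyperplane in 8 points. Degree = 8.

8


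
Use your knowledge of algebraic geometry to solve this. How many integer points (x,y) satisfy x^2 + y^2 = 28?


Systematically check integer values of x where x^2 <= 28.
For each valid x, check if 28 - x^2 is a perfect square.
Total integer solutions found: 0

0


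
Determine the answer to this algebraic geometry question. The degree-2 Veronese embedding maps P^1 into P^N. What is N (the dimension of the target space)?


The Veronese embedding v_d: P^n -> P^N maps each point to all
degree-d monomials in n+1 homogeneous coordinates.
N = C(n+d, d) - 1
N = C(1+2, 2) - 1
N = C(3, 2) - 1
C(3, 2) = 3
N = 3 - 1 = 2

2


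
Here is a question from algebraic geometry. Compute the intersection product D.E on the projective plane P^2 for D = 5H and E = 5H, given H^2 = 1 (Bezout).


Using bilinearity of the intersection pairing on the projective plane P^2:
(aH).(bH) = ab * (H.H)
We have H^2 = 1 (Bezout).
D.E = (5H).(5H) = 5*5*1
= 25*1
= 25

25


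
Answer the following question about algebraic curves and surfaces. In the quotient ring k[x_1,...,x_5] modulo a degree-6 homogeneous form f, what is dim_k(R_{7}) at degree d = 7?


For R = k[x_1,...,x_n]/(f) with f homogeneous of degree e:
The Hilbert series is (1 - t^e)/(1 - t)^n.
So h(d) = C(d+n-1, n-1) - C(d-e+n-1, n-1) for d >= e.
With n=5, e=6, d=7:
C(7+5-1, 5-1) = C(11, 4) = 330
C(7-6+5-1, 5-1) = C(5, 4) = 5
h(7) = 330 - 5 = 325

325


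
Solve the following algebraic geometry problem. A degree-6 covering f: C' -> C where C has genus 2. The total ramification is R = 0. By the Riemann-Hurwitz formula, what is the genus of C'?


Riemann-Hurwitz formula: 2g' - 2 = d(2g - 2) + R
Given: d = 6, g = 2, R = 0
2g' - 2 = 6*(2*2 - 2) + 0
2g' - 2 = 6*2 + 0
2g' - 2 = 12 + 0 = 12
2g' = 14
g' = 7

7


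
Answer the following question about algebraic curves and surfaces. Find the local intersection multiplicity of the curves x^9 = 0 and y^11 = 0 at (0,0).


The intersection multiplicity of V(x^a) and V(y^b) at the origin is:
I(O; V(x^9), V(y^11)) = dim_k(k[x,y]/(x^9, y^11))
A basis for k[x,y]/(x^9, y^11) is the set of monomials x^i * y^j
where 0 <= i < 9 and 0 <= j < 11.
The number of such monomials is 9 * 11 = 99

99


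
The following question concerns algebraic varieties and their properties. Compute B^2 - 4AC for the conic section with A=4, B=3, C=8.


The discriminant of a conic Ax^2 + Bxy + Cy^2 + ... = 0 is B^2 - 4AC.
B^2 = 3^2 = 9
4AC = 4*4*8 = 128
Discriminant = 9 - 128 = -119

-119


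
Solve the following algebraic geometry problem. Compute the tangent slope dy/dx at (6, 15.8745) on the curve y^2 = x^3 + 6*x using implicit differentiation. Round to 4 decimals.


Using implicit differentiation of y^2 = x^3 + 6*x:
2y * dy/dx = 3x^2 + 6
dy/dx = (3x^2 + 6)/(2y)
Numerator: 3*6^2 + 6 = 114
Denominator: 2*15.8745 = 31.749
dy/dx = 114/31.749 = 3.5907

3.5907


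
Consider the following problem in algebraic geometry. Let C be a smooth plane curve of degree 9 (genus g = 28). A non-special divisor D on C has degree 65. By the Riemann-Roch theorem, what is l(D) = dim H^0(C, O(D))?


First, compute the genus of a smooth plane curve of degree 9:
g = (d-1)(d-2)/2 = (9-1)(9-2)/2 = 28
For a non-special divisor D (i.e., h^1(D) = 0), Riemann-Roch gives:
l(D) = deg(D) - g + 1
Since deg(D) = 65 >= 2g - 1 = 55, D is non-special.
l(D) = 65 - 28 + 1 = 38

38


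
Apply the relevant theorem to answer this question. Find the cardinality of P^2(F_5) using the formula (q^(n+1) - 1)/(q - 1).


P^2(F_5) has (q^(n+1) - 1)/(q - 1) points.
= 5^2 + 5^1 + 5^0
= 25 + 5 + 1
= 31

31


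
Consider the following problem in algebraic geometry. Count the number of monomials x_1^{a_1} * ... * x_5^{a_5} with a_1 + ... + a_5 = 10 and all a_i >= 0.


The number of degree-10 monomials in 5 variables is C(d+n-1, n-1).
= C(10+5-1, 5-1) = C(14, 4)
= 1001

1001


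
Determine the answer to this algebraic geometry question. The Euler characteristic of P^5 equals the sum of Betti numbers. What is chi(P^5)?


The complex projective space P^5 has one cell in each even real dimension 0, 2, ..., 10.
The cohomology groups are H^{2k}(P^5) = Z for k = 0,...,5, and 0 otherwise.
Euler characteristic = sum of Betti numbers = 1 per even-dimensional cohomology group.
chi(P^5) = 5 + 1 = 6

6


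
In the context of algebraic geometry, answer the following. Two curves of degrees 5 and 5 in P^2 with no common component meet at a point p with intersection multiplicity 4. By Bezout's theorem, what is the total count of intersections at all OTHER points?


By Bezout's theorem, the total intersection number is d1 * d2.
Total = 5 * 5 = 25
Intersection multiplicity at p = 4
Remaining intersections = 25 - 4 = 21

21


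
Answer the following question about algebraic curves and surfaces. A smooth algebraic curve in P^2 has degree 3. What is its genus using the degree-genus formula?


Using the genus formula for smooth plane curves:
g = (d-1)(d-2)/2
g = (3-1)(3-2)/2
g = 2*1/2
g = 2/2 = 1

1


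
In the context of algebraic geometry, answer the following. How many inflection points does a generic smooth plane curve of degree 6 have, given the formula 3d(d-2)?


For a general smooth plane curve C of degree d, the inflection points are
the intersection of C with its Hessian curve, which has degree 3(d-2).
By Bezout, the total intersection number is d * 3(d-2) = 6 * 12 = 72.
For a general curve every flex is ordinary, so each contributes
multiplicity 1 to C·Hess(C), and the number of distinct inflection
points is 3d(d-2).
Inflection points = 3*6*(6-2) = 3*6*4 = 72

72


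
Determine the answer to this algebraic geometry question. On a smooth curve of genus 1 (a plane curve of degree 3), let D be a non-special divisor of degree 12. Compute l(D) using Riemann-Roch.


First, compute the genus of a smooth plane curve of degree 3:
g = (d-1)(d-2)/2 = (3-1)(3-2)/2 = 1
For a non-special divisor D (i.e., h^1(D) = 0), Riemann-Roch gives:
l(D) = deg(D) - g + 1
Since deg(D) = 12 >= 2g - 1 = 1, D is non-special.
l(D) = 12 - 1 + 1 = 12

12


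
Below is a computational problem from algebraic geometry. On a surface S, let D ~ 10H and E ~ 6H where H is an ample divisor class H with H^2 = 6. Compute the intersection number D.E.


Using bilinearity of the intersection pairing on a surface S:
(aH).(bH) = ab * (H.H)
We have H^2 = 6.
D.E = (10H).(6H) = 10*6*6
= 60*6
= 360

360


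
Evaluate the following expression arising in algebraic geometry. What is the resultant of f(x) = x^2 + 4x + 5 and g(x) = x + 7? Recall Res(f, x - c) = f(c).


For Res(f, x - c), we evaluate f at x = c.
f(-7) = (-7)^2 + 4*(-7) + 5
= 49 - 28 + 5
= 21 + 5 = 26
Res(f, g) = 26

26


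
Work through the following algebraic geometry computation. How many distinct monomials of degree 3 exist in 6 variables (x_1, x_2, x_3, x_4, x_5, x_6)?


The number of degree-3 monomials in 6 variables is C(d+n-1, n-1).
= C(3+6-1, 6-1) = C(8, 5)
= 56

56


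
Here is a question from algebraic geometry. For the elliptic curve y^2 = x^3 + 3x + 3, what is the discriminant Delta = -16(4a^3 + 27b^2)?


Compute each component:
4a^3 = 4*3^3 = 4*27 = 108
27b^2 = 27*3^2 = 27*9 = 243
4a^3 + 27b^2 = 108 + 243 = 351
Delta = -16*351 = -5616

-5616


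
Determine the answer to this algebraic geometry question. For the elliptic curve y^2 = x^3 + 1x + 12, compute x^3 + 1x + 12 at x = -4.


Compute x^3 + 1x + 12 at x = -4:
x^3 = (-4)^3 = -64
1*x = 1*(-4) = -4
Sum: -64 - 4 + 12 = -56

-56


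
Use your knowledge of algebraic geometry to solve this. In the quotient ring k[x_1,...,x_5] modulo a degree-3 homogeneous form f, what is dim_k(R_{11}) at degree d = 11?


For R = k[x_1,...,x_n]/(f) with f homogeneous of degree e:
The Hilbert series is (1 - t^e)/(1 - t)^n.
So h(d) = C(d+n-1, n-1) - C(d-e+n-1, n-1) for d >= e.
With n=5, e=3, d=11:
C(11+5-1, 5-1) = C(15, 4) = 1365
C(11-3+5-1, 5-1) = C(12, 4) = 495
h(11) = 1365 - 495 = 870

870


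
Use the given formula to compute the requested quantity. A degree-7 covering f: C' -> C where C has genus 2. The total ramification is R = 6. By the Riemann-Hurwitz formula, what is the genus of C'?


Riemann-Hurwitz formula: 2g' - 2 = d(2g - 2) + R
Given: d = 7, g = 2, R = 6
2g' - 2 = 7*(2*2 - 2) + 6
2g' - 2 = 7*2 + 6
2g' - 2 = 14 + 6 = 20
2g' = 22
g' = 11

11


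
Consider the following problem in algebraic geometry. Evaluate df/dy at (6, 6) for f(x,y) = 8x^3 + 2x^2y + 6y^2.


df/dy = 2*x^2 + 2*6*y^1
At (6,6): 2*6^2 + 2*6*6^1
= 72 + 72
= 144

144


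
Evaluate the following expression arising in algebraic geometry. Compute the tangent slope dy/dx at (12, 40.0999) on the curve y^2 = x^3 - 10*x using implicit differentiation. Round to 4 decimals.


Using implicit differentiation of y^2 = x^3 - 10*x:
2y * dy/dx = 3x^2 - 10
dy/dx = (3x^2 - 10)/(2y)
Numerator: 3*12^2 - 10 = 422
Denominator: 2*40.0999 = 80.1998
dy/dx = 422/80.1998 = 5.2619

5.2619


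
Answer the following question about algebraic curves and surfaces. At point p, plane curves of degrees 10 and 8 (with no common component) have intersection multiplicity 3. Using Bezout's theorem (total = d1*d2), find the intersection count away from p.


By Bezout's theorem, the total intersection number is d1 * d2.
Total = 10 * 8 = 80
Intersection multiplicity at p = 3
Remaining intersections = 80 - 3 = 77

77


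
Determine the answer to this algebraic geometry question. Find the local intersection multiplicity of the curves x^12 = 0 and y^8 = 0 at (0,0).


The intersection multiplicity of V(x^a) and V(y^b) at the origin is:
I(O; V(x^12), V(y^8)) = dim_k(k[x,y]/(x^12, y^8))
A basis for k[x,y]/(x^12, y^8) is the set of monomials x^i * y^j
where 0 <= i < 12 and 0 <= j < 8.
The number of such monomials is 12 * 8 = 96

96


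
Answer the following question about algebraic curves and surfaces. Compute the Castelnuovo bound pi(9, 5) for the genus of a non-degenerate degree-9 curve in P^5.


Castelnuovo's bound: write d - 1 = m(r-1) + epsilon with 0 <= epsilon < r-1.
d - 1 = 9 - 1 = 8
r - 1 = 5 - 1 = 4
8 = 2*4 + 0, so m = 2, epsilon = 0
pi(d, r) = m(m-1)(r-1)/2 + m*epsilon
= 2*1*4/2 + 2*0
= 8/2 + 0
= 4 + 0 = 4

4


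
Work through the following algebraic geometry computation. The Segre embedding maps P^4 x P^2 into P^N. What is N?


The Segre embedding maps P^m x P^n into P^N via
all products of coordinates from each factor.
N = (m+1)(n+1) - 1
N = (4+1)(2+1) - 1
N = 5*3 - 1
N = 15 - 1 = 14

14


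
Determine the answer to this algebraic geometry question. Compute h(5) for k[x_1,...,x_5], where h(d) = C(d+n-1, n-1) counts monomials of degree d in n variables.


The Hilbert function for the polynomial ring in 5 variables is:
h(d) = C(d+n-1, n-1)
h(5) = C(5+5-1, 5-1) = C(9, 4)
= 9! / (4! * 5!)
= 126

126


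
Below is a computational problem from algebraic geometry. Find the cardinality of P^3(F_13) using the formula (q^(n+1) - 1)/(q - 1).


P^3(F_13) has (q^(n+1) - 1)/(q - 1) points.
= 13^3 + 13^2 + 13^1 + 13^0
= 2197 + 169 + 13 + 1
= 2380

2380


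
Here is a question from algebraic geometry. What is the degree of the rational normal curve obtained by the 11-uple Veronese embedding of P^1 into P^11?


The rational normal curve in P^11 is the image of P^1 under the 11-uple Veronese.
A general hyperplane in P^11 pulls back to a degree-11 form on P^1, which has 11 zeros,
so the curve meets a general hyperplane in 11 points. Degree = 11.

11


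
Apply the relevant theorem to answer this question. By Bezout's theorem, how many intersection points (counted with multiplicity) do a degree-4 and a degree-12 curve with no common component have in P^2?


Bezout's theorem states the intersection count equals the product of degrees.
Intersection count = 4 * 12 = 48

48


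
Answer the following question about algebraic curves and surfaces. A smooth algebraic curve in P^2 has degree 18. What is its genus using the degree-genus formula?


Using the genus formula for smooth plane curves:
g = (d-1)(d-2)/2
g = (18-1)(18-2)/2
g = 17*16/2
g = 272/2 = 136

136


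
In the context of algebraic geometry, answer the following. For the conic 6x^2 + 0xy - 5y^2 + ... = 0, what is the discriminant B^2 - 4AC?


The discriminant of a conic Ax^2 + Bxy + Cy^2 + ... = 0 is B^2 - 4AC.
B^2 = 0^2 = 0
4AC = 4*6*(-5) = -120
Discriminant = 0 + 120 = 120

120


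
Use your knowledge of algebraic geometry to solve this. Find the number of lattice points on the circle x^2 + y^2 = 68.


Systematically check integer values of x where x^2 <= 68.
For each valid x, check if 68 - x^2 is a perfect square.
x=2: 68 - 4 = 64, sqrt = 8 (valid)
x=8: 68 - 64 = 4, sqrt = 2 (valid)
Total integer solutions found: 8

8


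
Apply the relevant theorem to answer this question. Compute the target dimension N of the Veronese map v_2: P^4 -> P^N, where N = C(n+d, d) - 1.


The Veronese embedding v_d: P^n -> P^N maps each point to all
degree-d monomials in n+1 homogeneous coordinates.
N = C(n+d, d) - 1
N = C(4+2, 2) - 1
N = C(6, 2) - 1
C(6, 2) = 15
N = 15 - 1 = 14

14


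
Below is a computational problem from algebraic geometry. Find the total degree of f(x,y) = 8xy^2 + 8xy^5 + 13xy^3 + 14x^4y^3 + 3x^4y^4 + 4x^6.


Examine each term for its total degree (sum of exponents).
  Term '8xy^2' has total degree 1+2 = 3.
  Term '8xy^5' has total degree 1+5 = 6.
  Term '13xy^3' has total degree 1+3 = 4.
  Term '14x^4y^3' has total degree 4+3 = 7.
  Term '3x^4y^4' has total degree 4+4 = 8.
  Term '4x^6' has total degree 6+0 = 6.
The maximum total degree among all terms is 8.

8


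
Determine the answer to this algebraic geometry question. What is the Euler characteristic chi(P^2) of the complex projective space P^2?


The complex projective space P^2 has one cell in each even real dimension 0, 2, ..., 4.
The cohomology groups are H^{2k}(P^2) = Z for k = 0,...,2, and 0 otherwise.
Euler characteristic = sum of Betti numbers = 1 per even-dimensional cohomology group.
chi(P^2) = 2 + 1 = 3

3


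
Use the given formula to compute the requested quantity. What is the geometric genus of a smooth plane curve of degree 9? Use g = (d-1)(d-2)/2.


Using the genus formula for smooth plane curves:
g = (d-1)(d-2)/2
g = (9-1)(9-2)/2
g = 8*7/2
g = 56/2 = 28

28


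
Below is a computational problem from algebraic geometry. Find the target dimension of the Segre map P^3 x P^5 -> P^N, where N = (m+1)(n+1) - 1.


The Segre embedding maps P^m x P^n into P^N via
all products of coordinates from each factor.
N = (m+1)(n+1) - 1
N = (3+1)(5+1) - 1
N = 4*6 - 1
N = 24 - 1 = 23

23


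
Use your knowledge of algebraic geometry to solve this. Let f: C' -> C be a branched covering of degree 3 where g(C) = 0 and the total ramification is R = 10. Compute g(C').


Riemann-Hurwitz formula: 2g' - 2 = d(2g - 2) + R
Given: d = 3, g = 0, R = 10
2g' - 2 = 3*(2*0 - 2) + 10
2g' - 2 = 3*(-2) + 10
2g' - 2 = -6 + 10 = 4
2g' = 6
g' = 3

3


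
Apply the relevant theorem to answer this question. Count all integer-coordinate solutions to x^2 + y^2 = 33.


Systematically check integer values of x where x^2 <= 33.
For each valid x, check if 33 - x^2 is a perfect square.
Total integer solutions found: 0

0


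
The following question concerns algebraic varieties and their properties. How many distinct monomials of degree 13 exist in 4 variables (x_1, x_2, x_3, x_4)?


The number of degree-13 monomials in 4 variables is C(d+n-1, n-1).
= C(13+4-1, 4-1) = C(16, 3)
= 560

560


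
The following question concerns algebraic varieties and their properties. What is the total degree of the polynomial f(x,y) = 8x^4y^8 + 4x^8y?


Examine each term for its total degree (sum of exponents).
  Term '8x^4y^8' has total degree 4+8 = 12.
  Term '4x^8y' has total degree 8+1 = 9.
The maximum total degree among all terms is 12.

12


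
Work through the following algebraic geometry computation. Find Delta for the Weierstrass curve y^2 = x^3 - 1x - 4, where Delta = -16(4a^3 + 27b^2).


Compute each component:
4a^3 = 4*(-1)^3 = 4*(-1) = -4
27b^2 = 27*(-4)^2 = 27*16 = 432
4a^3 + 27b^2 = -4 + 432 = 428
Delta = -16*428 = -6848

-6848


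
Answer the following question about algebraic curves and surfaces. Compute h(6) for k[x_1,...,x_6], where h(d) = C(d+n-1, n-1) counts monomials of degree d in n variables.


The Hilbert function for the polynomial ring in 6 variables is:
h(d) = C(d+n-1, n-1)
h(6) = C(6+6-1, 6-1) = C(11, 5)
= 11! / (5! * 6!)
= 462

462


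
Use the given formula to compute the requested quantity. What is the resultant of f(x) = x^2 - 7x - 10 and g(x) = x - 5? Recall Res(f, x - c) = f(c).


For Res(f, x - c), we evaluate f at x = c.
f(5) = 5^2 - 7*5 - 10
= 25 - 35 - 10
= -10 - 10 = -20
Res(f, g) = -20

-20


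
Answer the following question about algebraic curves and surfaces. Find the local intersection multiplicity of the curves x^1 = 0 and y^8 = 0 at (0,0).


The intersection multiplicity of V(x^a) and V(y^b) at the origin is:
I(O; V(x^1), V(y^8)) = dim_k(k[x,y]/(x^1, y^8))
A basis for k[x,y]/(x^1, y^8) is the set of monomials x^i * y^j
where 0 <= i < 1 and 0 <= j < 8.
The number of such monomials is 1 * 8 = 8

8


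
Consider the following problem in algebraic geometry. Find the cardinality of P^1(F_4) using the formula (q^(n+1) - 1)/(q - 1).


P^1(F_4) has (q^(n+1) - 1)/(q - 1) points.
= 4^1 + 4^0
= 4 + 1
= 5

5


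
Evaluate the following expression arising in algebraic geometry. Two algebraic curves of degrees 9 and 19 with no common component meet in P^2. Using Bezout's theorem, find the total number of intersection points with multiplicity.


Bezout's theorem states the intersection count equals the product of degrees.
Intersection count = 9 * 19 = 171

171


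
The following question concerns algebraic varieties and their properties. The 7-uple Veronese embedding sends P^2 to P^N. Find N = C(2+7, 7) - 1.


The Veronese embedding v_d: P^n -> P^N maps each point to all
degree-d monomials in n+1 homogeneous coordinates.
N = C(n+d, d) - 1
N = C(2+7, 7) - 1
N = C(9, 7) - 1
C(9, 7) = 36
N = 36 - 1 = 35

35


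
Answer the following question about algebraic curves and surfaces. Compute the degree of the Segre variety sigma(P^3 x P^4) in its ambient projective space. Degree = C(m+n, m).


The degree of the Segre variety P^3 x P^4 is C(m+n, m).
= C(7, 3)
= 35

35


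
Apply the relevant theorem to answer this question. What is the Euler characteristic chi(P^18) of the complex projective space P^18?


The complex projective space P^18 has one cell in each even real dimension 0, 2, ..., 36.
The cohomology groups are H^{2k}(P^18) = Z for k = 0,...,18, and 0 otherwise.
Euler characteristic = sum of Betti numbers = 1 per even-dimensional cohomology group.
chi(P^18) = 18 + 1 = 19

19


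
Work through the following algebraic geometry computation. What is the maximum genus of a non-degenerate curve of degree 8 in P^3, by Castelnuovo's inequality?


Castelnuovo's bound: write d - 1 = m(r-1) + epsilon with 0 <= epsilon < r-1.
d - 1 = 8 - 1 = 7
r - 1 = 3 - 1 = 2
7 = 3*2 + 1, so m = 3, epsilon = 1
pi(d, r) = m(m-1)(r-1)/2 + m*epsilon
= 3*2*2/2 + 3*1
= 12/2 + 3
= 6 + 3 = 9

9


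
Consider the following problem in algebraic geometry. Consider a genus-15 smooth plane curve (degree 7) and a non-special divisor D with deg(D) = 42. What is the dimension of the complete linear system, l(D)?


First, compute the genus of a smooth plane curve of degree 7:
g = (d-1)(d-2)/2 = (7-1)(7-2)/2 = 15
For a non-special divisor D (i.e., h^1(D) = 0), Riemann-Roch gives:
l(D) = deg(D) - g + 1
Since deg(D) = 42 >= 2g - 1 = 29, D is non-special.
l(D) = 42 - 15 + 1 = 28

28


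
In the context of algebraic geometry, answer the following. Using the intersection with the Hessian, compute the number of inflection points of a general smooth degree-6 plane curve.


For a general smooth plane curve C of degree d, the inflection points are
the intersection of C with its Hessian curve, which has degree 3(d-2).
By Bezout, the total intersection number is d * 3(d-2) = 6 * 12 = 72.
For a general curve every flex is ordinary, so each contributes
multiplicity 1 to C·Hess(C), and the number of distinct inflection
points is 3d(d-2).
Inflection points = 3*6*(6-2) = 3*6*4 = 72

72


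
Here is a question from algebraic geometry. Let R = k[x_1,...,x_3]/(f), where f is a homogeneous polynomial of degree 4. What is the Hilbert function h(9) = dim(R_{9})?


For R = k[x_1,...,x_n]/(f) with f homogeneous of degree e:
The Hilbert series is (1 - t^e)/(1 - t)^n.
So h(d) = C(d+n-1, n-1) - C(d-e+n-1, n-1) for d >= e.
With n=3, e=4, d=9:
C(9+3-1, 3-1) = C(11, 2) = 55
C(9-4+3-1, 3-1) = C(7, 2) = 21
h(9) = 55 - 21 = 34

34


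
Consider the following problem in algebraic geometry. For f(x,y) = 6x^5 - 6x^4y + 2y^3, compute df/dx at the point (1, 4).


df/dx = 5*6*x^4 + 4*(-6)*x^3*y
At (1,4): 5*6*1^4 + 4*(-6)*1^3*4
= 30 - 96
= -66

-66


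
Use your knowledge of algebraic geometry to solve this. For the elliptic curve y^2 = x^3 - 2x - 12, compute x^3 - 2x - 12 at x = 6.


Compute x^3 - 2x - 12 at x = 6:
x^3 = 6^3 = 216
(-2)*x = (-2)*6 = -12
Sum: 216 - 12 - 12 = 192

192


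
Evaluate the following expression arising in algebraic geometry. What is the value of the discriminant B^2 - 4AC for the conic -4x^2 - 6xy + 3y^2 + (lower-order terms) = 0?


The discriminant of a conic Ax^2 + Bxy + Cy^2 + ... = 0 is B^2 - 4AC.
B^2 = (-6)^2 = 36
4AC = 4*(-4)*3 = -48
Discriminant = 36 + 48 = 84

84


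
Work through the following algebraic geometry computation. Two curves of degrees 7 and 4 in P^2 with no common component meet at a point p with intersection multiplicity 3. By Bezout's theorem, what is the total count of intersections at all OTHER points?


By Bezout's theorem, the total intersection number is d1 * d2.
Total = 7 * 4 = 28
Intersection multiplicity at p = 3
Remaining intersections = 28 - 3 = 25

25


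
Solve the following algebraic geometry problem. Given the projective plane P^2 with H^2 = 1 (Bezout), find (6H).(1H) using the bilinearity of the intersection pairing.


Using bilinearity of the intersection pairing on the projective plane P^2:
(aH).(bH) = ab * (H.H)
We have H^2 = 1 (Bezout).
D.E = (6H).(1H) = 6*1*1
= 6*1
= 6

6


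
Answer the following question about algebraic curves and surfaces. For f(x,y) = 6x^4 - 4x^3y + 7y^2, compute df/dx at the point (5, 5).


df/dx = 4*6*x^3 + 3*(-4)*x^2*y
At (5,5): 4*6*5^3 + 3*(-4)*5^2*5
= 3000 - 1500
= 1500

1500


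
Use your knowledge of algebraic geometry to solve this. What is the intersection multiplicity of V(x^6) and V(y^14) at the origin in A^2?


The intersection multiplicity of V(x^a) and V(y^b) at the origin is:
I(O; V(x^6), V(y^14)) = dim_k(k[x,y]/(x^6, y^14))
A basis for k[x,y]/(x^6, y^14) is the set of monomials x^i * y^j
where 0 <= i < 6 and 0 <= j < 14.
The number of such monomials is 6 * 14 = 84

84


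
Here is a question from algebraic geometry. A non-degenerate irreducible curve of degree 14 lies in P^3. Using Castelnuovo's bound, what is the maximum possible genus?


Castelnuovo's bound: write d - 1 = m(r-1) + epsilon with 0 <= epsilon < r-1.
d - 1 = 14 - 1 = 13
r - 1 = 3 - 1 = 2
13 = 6*2 + 1, so m = 6, epsilon = 1
pi(d, r) = m(m-1)(r-1)/2 + m*epsilon
= 6*5*2/2 + 6*1
= 60/2 + 6
= 30 + 6 = 36

36


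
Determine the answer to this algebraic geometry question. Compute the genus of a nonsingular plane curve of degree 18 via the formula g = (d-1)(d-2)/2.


Using the genus formula for smooth plane curves:
g = (d-1)(d-2)/2
g = (18-1)(18-2)/2
g = 17*16/2
g = 272/2 = 136

136


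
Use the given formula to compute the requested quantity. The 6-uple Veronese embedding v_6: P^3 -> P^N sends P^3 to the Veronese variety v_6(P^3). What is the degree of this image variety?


The Veronese variety v_6(P^3) has degree d^r.
d^r = 6^3 = 216

216


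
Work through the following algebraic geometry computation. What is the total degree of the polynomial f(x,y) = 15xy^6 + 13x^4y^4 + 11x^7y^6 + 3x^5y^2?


Examine each term for its total degree (sum of exponents).
  Term '15xy^6' has total degree 1+6 = 7.
  Term '13x^4y^4' has total degree 4+4 = 8.
  Term '11x^7y^6' has total degree 7+6 = 13.
  Term '3x^5y^2' has total degree 5+2 = 7.
The maximum total degree among all terms is 13.

13


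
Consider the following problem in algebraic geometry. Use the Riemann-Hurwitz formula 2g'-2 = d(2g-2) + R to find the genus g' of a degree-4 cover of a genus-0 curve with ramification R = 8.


Riemann-Hurwitz formula: 2g' - 2 = d(2g - 2) + R
Given: d = 4, g = 0, R = 8
2g' - 2 = 4*(2*0 - 2) + 8
2g' - 2 = 4*(-2) + 8
2g' - 2 = -8 + 8 = 0
2g' = 2
g' = 1

1


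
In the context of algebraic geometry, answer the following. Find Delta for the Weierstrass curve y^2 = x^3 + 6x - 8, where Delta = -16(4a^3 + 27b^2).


Compute each component:
4a^3 = 4*6^3 = 4*216 = 864
27b^2 = 27*(-8)^2 = 27*64 = 1728
4a^3 + 27b^2 = 864 + 1728 = 2592
Delta = -16*2592 = -41472

-41472


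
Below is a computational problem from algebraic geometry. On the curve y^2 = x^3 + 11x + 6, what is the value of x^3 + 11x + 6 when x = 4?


Compute x^3 + 11x + 6 at x = 4:
x^3 = 4^3 = 64
11*x = 11*4 = 44
Sum: 64 + 44 + 6 = 114

114


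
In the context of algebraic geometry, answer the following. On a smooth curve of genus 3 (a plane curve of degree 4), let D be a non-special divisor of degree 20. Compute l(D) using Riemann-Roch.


First, compute the genus of a smooth plane curve of degree 4:
g = (d-1)(d-2)/2 = (4-1)(4-2)/2 = 3
For a non-special divisor D (i.e., h^1(D) = 0), Riemann-Roch gives:
l(D) = deg(D) - g + 1
Since deg(D) = 20 >= 2g - 1 = 5, D is non-special.
l(D) = 20 - 3 + 1 = 18

18


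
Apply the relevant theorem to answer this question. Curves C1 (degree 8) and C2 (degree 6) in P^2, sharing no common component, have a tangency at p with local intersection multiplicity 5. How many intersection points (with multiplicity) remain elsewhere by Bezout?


By Bezout's theorem, the total intersection number is d1 * d2.
Total = 8 * 6 = 48
Intersection multiplicity at p = 5
Remaining intersections = 48 - 5 = 43

43


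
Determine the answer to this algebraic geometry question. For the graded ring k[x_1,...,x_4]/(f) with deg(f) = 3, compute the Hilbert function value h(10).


For R = k[x_1,...,x_n]/(f) with f homogeneous of degree e:
The Hilbert series is (1 - t^e)/(1 - t)^n.
So h(d) = C(d+n-1, n-1) - C(d-e+n-1, n-1) for d >= e.
With n=4, e=3, d=10:
C(10+4-1, 4-1) = C(13, 3) = 286
C(10-3+4-1, 4-1) = C(10, 3) = 120
h(10) = 286 - 120 = 166

166


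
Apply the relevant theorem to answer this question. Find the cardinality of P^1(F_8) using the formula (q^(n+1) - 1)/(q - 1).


P^1(F_8) has (q^(n+1) - 1)/(q - 1) points.
= 8^1 + 8^0
= 8 + 1
= 9

9


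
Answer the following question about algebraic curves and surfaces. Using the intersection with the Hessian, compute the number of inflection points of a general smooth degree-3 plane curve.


For a general smooth plane curve C of degree d, the inflection points are
the intersection of C with its Hessian curve, which has degree 3(d-2).
By Bezout, the total intersection number is d * 3(d-2) = 3 * 3 = 9.
For a general curve every flex is ordinary, so each contributes
multiplicity 1 to C·Hess(C), and the number of distinct inflection
points is 3d(d-2).
Inflection points = 3*3*(3-2) = 3*3*1 = 9

9


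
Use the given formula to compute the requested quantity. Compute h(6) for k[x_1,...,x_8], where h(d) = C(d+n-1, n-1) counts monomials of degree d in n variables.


The Hilbert function for the polynomial ring in 8 variables is:
h(d) = C(d+n-1, n-1)
h(6) = C(6+8-1, 8-1) = C(13, 7)
= 13! / (7! * 6!)
= 1716

1716
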